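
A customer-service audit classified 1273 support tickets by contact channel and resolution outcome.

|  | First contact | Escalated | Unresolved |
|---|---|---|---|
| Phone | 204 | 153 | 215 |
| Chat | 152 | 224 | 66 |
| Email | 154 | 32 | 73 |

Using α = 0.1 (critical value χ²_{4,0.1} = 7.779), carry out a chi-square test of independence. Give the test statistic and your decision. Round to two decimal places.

Row totals: 572, 442, 259. Column totals: 510, 409, 354. Grand total N = 1273.
Expected counts (row total × column total / N):
  Phone, First contact: 572×510/1273 = 229.159
  Phone, Escalated: 572×409/1273 = 183.777
  Phone, Unresolved: 572×354/1273 = 159.064
  Chat, First contact: 442×510/1273 = 177.078
  Chat, Escalated: 442×409/1273 = 142.009
  Chat, Unresolved: 442×354/1273 = 122.913
  Email, First contact: 259×510/1273 = 103.763
  Email, Escalated: 259×409/1273 = 83.214
  Email, Unresolved: 259×354/1273 = 72.024
Contributions (O − E)²/E:
  (204 − 229.159)²/229.159 = 2.7622
  (153 − 183.777)²/183.777 = 5.1542
  (215 − 159.064)²/159.064 = 19.6703
  (152 − 177.078)²/177.078 = 3.5516
  (224 − 142.009)²/142.009 = 47.3387
  (66 − 122.913)²/122.913 = 26.3527
  (154 − 103.763)²/103.763 = 24.3223
  (32 − 83.214)²/83.214 = 31.5196
  (73 − 72.024)²/72.024 = 0.0132
χ² = 2.7622 + 5.1542 + 19.6703 + 3.5516 + 47.3387 + 26.3527 + 24.3223 + 31.5196 + 0.0132 = 160.68
df = (3−1)(3−1) = 4. Since 160.68 > 7.779, reject the null hypothesis of independence at α = 0.1.

160.68; reject H₀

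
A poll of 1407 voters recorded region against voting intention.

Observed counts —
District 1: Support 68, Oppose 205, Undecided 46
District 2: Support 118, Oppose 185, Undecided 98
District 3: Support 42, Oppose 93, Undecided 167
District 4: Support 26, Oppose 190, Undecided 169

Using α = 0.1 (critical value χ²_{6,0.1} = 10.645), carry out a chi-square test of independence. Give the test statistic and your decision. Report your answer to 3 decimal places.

195.276; reject H₀

Row totals: 319, 401, 302, 385. Column totals: 254, 673, 480. Grand total N = 1407.
Expected counts (row total × column total / N):
  District 1, Support: 319×254/1407 = 57.5878
  District 1, Oppose: 319×673/1407 = 152.5849
  District 1, Undecided: 319×480/1407 = 108.8273
  District 2, Support: 401×254/1407 = 72.3909
  District 2, Oppose: 401×673/1407 = 191.8074
  District 2, Undecided: 401×480/1407 = 136.8017
  District 3, Support: 302×254/1407 = 54.5188
  District 3, Oppose: 302×673/1407 = 144.4534
  District 3, Undecided: 302×480/1407 = 103.0277
  District 4, Support: 385×254/1407 = 69.5025
  District 4, Oppose: 385×673/1407 = 184.1542
  District 4, Undecided: 385×480/1407 = 131.3433
Contributions (O − E)²/E:
  (68 − 57.5878)²/57.5878 = 1.8826
  (205 − 152.5849)²/152.5849 = 18.0053
  (46 − 108.8273)²/108.8273 = 36.2710
  (118 − 72.3909)²/72.3909 = 28.7355
  (185 − 191.8074)²/191.8074 = 0.2416
  (98 − 136.8017)²/136.8017 = 11.0055
  (42 − 54.5188)²/54.5188 = 2.8746
  (93 − 144.4534)²/144.4534 = 18.3274
  (167 − 103.0277)²/103.0277 = 39.7219
  (26 − 69.5025)²/69.5025 = 27.2288
  (190 − 184.1542)²/184.1542 = 0.1856
  (169 − 131.3433)²/131.3433 = 10.7963
χ² = 1.8826 + 18.0053 + 36.2710 + 28.7355 + 0.2416 + 11.0055 + 2.8746 + 18.3274 + 39.7219 + 27.2288 + 0.1856 + 10.7963 = 195.276
df = (4−1)(3−1) = 6. Since 195.276 > 10.645, reject the null hypothesis of independence at α = 0.1.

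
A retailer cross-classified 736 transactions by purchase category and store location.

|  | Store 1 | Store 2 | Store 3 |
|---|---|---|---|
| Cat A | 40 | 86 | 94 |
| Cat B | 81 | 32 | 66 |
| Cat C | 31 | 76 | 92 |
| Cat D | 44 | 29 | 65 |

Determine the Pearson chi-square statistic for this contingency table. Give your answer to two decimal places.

65.09

Row totals: 220, 179, 199, 138. Column totals: 196, 223, 317. Grand total N = 736.
Expected counts (row total × column total / N):
  Cat A, Store 1: 220×196/736 = 58.587
  Cat A, Store 2: 220×223/736 = 66.658
  Cat A, Store 3: 220×317/736 = 94.755
  Cat B, Store 1: 179×196/736 = 47.668
  Cat B, Store 2: 179×223/736 = 54.235
  Cat B, Store 3: 179×317/736 = 77.096
  Cat C, Store 1: 199×196/736 = 52.995
  Cat C, Store 2: 199×223/736 = 60.295
  Cat C, Store 3: 199×317/736 = 85.711
  Cat D, Store 1: 138×196/736 = 36.750
  Cat D, Store 2: 138×223/736 = 41.812
  Cat D, Store 3: 138×317/736 = 59.438
Contributions (O − E)²/E:
  (40 − 58.587)²/58.587 = 5.8968
  (86 − 66.658)²/66.658 = 5.6124
  (94 − 94.755)²/94.755 = 0.0060
  (81 − 47.668)²/47.668 = 23.3075
  (32 − 54.235)²/54.235 = 9.1158
  (66 − 77.096)²/77.096 = 1.5970
  (31 − 52.995)²/52.995 = 9.1288
  (76 − 60.295)²/60.295 = 4.0907
  (92 − 85.711)²/85.711 = 0.4615
  (44 − 36.750)²/36.750 = 1.4303
  (29 − 41.812)²/41.812 = 3.9258
  (65 − 59.438)²/59.438 = 0.5205
χ² = 5.8968 + 5.6124 + 0.0060 + 23.3075 + 9.1158 + 1.5970 + 9.1288 + 4.0907 + 0.4615 + 1.4303 + 3.9258 + 0.5205 = 65.09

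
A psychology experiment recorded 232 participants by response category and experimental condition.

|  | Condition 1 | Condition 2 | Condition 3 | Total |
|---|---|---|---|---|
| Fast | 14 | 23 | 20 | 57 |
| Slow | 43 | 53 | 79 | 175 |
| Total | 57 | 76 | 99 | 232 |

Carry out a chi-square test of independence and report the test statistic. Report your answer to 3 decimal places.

Grand total N = 232.
Expected counts (row total × column total / N):
  Fast, Condition 1: 57×57/232 = 14.0043
  Fast, Condition 2: 57×76/232 = 18.6724
  Fast, Condition 3: 57×99/232 = 24.3233
  Slow, Condition 1: 175×57/232 = 42.9957
  Slow, Condition 2: 175×76/232 = 57.3276
  Slow, Condition 3: 175×99/232 = 74.6767
Contributions (O − E)²/E:
  (14 − 14.0043)²/14.0043 = 0.0000
  (23 − 18.6724)²/18.6724 = 1.0030
  (20 − 24.3233)²/24.3233 = 0.7684
  (43 − 42.9957)²/42.9957 = 0.0000
  (53 − 57.3276)²/57.3276 = 0.3267
  (79 − 74.6767)²/74.6767 = 0.2503
χ² = 0.0000 + 1.0030 + 0.7684 + 0.0000 + 0.3267 + 0.2503 = 2.348

2.348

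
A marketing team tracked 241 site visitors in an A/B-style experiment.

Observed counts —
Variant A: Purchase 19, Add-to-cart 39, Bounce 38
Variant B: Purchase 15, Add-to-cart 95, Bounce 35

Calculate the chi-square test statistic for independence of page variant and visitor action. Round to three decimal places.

Row totals: 96, 145. Column totals: 34, 134, 73. Grand total N = 241.
Expected counts (row total × column total / N):
  Variant A, Purchase: 96×34/241 = 13.54357
  Variant A, Add-to-cart: 96×134/241 = 53.37759
  Variant A, Bounce: 96×73/241 = 29.07884
  Variant B, Purchase: 145×34/241 = 20.45643
  Variant B, Add-to-cart: 145×134/241 = 80.62241
  Variant B, Bounce: 145×73/241 = 43.92116
Contributions (O − E)²/E:
  (19 − 13.54357)²/13.54357 = 2.1983
  (39 − 53.37759)²/53.37759 = 3.8727
  (38 − 29.07884)²/29.07884 = 2.7369
  (15 − 20.45643)²/20.45643 = 1.4554
  (95 − 80.62241)²/80.62241 = 2.5640
  (35 − 43.92116)²/43.92116 = 1.8120
χ² = 2.1983 + 3.8727 + 2.7369 + 1.4554 + 2.5640 + 1.8120 = 14.639

14.639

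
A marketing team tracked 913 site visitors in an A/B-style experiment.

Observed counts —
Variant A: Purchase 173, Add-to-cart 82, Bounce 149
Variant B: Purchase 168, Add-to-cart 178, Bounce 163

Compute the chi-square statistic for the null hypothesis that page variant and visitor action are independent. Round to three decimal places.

24.395

Row totals: 404, 509. Column totals: 341, 260, 312. Grand total N = 913.
Expected counts (row total × column total / N):
  Variant A, Purchase: 404×341/913 = 150.8916
  Variant A, Add-to-cart: 404×260/913 = 115.0493
  Variant A, Bounce: 404×312/913 = 138.0591
  Variant B, Purchase: 509×341/913 = 190.1084
  Variant B, Add-to-cart: 509×260/913 = 144.9507
  Variant B, Bounce: 509×312/913 = 173.9409
Contributions (O − E)²/E:
  (173 − 150.8916)²/150.8916 = 3.2393
  (82 − 115.0493)²/115.0493 = 9.4938
  (149 − 138.0591)²/138.0591 = 0.8670
  (168 − 190.1084)²/190.1084 = 2.5711
  (178 − 144.9507)²/144.9507 = 7.5354
  (163 − 173.9409)²/173.9409 = 0.6882
χ² = 3.2393 + 9.4938 + 0.8670 + 2.5711 + 7.5354 + 0.6882 = 24.395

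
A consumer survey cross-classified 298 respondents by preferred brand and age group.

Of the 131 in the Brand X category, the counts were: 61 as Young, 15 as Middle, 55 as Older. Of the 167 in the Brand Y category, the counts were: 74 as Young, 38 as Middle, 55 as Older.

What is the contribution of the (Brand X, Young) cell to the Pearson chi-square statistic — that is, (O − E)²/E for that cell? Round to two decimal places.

0.05

Row total (Brand X) = 131; column total (Young) = 135; N = 298.
Expected count E = 131 × 135 / 298 = 59.346.
Contribution = (O − E)²/E = (61 − 59.346)² / 59.346 = 0.05.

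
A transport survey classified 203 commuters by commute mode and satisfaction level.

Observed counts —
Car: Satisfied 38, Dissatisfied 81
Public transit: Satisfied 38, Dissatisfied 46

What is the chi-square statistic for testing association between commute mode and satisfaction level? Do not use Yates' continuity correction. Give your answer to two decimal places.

3.72

Row totals: 119, 84. Column totals: 76, 127. Grand total N = 203.
Expected counts (row total × column total / N):
  Car, Satisfied: 119×76/203 = 44.5517
  Car, Dissatisfied: 119×127/203 = 74.4483
  Public transit, Satisfied: 84×76/203 = 31.4483
  Public transit, Dissatisfied: 84×127/203 = 52.5517
Contributions (O − E)²/E:
  (38 − 44.5517)²/44.5517 = 0.9635
  (81 − 74.4483)²/74.4483 = 0.5766
  (38 − 31.4483)²/31.4483 = 1.3649
  (46 − 52.5517)²/52.5517 = 0.8168
χ² = 0.9635 + 0.5766 + 1.3649 + 0.8168 = 3.72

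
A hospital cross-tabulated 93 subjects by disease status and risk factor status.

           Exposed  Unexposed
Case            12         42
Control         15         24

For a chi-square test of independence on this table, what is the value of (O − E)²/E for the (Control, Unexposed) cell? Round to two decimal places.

Row total (Control) = 39; column total (Unexposed) = 66; N = 93.
Expected count E = 39 × 66 / 93 = 27.677.
Contribution = (O − E)²/E = (24 − 27.677)² / 27.677 = 0.49.

0.49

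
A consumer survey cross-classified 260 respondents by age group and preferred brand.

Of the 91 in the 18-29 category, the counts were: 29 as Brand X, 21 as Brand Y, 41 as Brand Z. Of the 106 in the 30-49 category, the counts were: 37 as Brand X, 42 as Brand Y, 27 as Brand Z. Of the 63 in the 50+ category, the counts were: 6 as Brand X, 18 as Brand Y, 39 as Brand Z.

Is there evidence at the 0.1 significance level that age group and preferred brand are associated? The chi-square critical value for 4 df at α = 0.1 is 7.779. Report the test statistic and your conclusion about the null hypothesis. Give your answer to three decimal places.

27.818; reject H₀

Row totals: 91, 106, 63. Column totals: 72, 81, 107. Grand total N = 260.
Expected counts (row total × column total / N):
  18-29, Brand X: 91×72/260 = 25.2000
  18-29, Brand Y: 91×81/260 = 28.3500
  18-29, Brand Z: 91×107/260 = 37.4500
  30-49, Brand X: 106×72/260 = 29.3538
  30-49, Brand Y: 106×81/260 = 33.0231
  30-49, Brand Z: 106×107/260 = 43.6231
  50+, Brand X: 63×72/260 = 17.4462
  50+, Brand Y: 63×81/260 = 19.6269
  50+, Brand Z: 63×107/260 = 25.9269
Contributions (O − E)²/E:
  (29 − 25.2000)²/25.2000 = 0.5730
  (21 − 28.3500)²/28.3500 = 1.9056
  (41 − 37.4500)²/37.4500 = 0.3365
  (37 − 29.3538)²/29.3538 = 1.9917
  (42 − 33.0231)²/33.0231 = 2.4403
  (27 − 43.6231)²/43.6231 = 6.3344
  (6 − 17.4462)²/17.4462 = 7.5097
  (18 − 19.6269)²/19.6269 = 0.1349
  (39 − 25.9269)²/25.9269 = 6.5918
χ² = 0.5730 + 1.9056 + 0.3365 + 1.9917 + 2.4403 + 6.3344 + 7.5097 + 0.1349 + 6.5918 = 27.818
df = (3−1)(3−1) = 4. Since 27.818 > 7.779, reject the null hypothesis of independence at α = 0.1.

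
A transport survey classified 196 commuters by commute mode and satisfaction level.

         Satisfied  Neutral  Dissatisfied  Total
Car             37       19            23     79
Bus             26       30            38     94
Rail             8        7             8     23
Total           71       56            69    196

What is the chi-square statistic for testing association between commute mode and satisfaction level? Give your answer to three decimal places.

Grand total N = 196.
Expected counts (row total × column total / N):
  Car, Satisfied: 79×71/196 = 28.6173
  Car, Neutral: 79×56/196 = 22.5714
  Car, Dissatisfied: 79×69/196 = 27.8112
  Bus, Satisfied: 94×71/196 = 34.0510
  Bus, Neutral: 94×56/196 = 26.8571
  Bus, Dissatisfied: 94×69/196 = 33.0918
  Rail, Satisfied: 23×71/196 = 8.3316
  Rail, Neutral: 23×56/196 = 6.5714
  Rail, Dissatisfied: 23×69/196 = 8.0969
Contributions (O − E)²/E:
  (37 − 28.6173)²/28.6173 = 2.4555
  (19 − 22.5714)²/22.5714 = 0.5651
  (23 − 27.8112)²/27.8112 = 0.8323
  (26 − 34.0510)²/34.0510 = 1.9036
  (30 − 26.8571)²/26.8571 = 0.3678
  (38 − 33.0918)²/33.0918 = 0.7280
  (8 − 8.3316)²/8.3316 = 0.0132
  (7 − 6.5714)²/6.5714 = 0.0280
  (8 − 8.0969)²/8.0969 = 0.0012
χ² = 2.4555 + 0.5651 + 0.8323 + 1.9036 + 0.3678 + 0.7280 + 0.0132 + 0.0280 + 0.0012 = 6.895

6.895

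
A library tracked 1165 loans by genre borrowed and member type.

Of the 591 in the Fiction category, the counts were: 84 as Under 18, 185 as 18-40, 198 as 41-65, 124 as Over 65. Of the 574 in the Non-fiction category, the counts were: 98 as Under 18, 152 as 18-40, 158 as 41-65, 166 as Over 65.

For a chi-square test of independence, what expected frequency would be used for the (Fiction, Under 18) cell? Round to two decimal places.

Row total (Fiction) = 591; column total (Under 18) = 182; grand total N = 1165.
Expected count = (row total × column total) / N = 591 × 182 / 1165 = 92.33.

92.33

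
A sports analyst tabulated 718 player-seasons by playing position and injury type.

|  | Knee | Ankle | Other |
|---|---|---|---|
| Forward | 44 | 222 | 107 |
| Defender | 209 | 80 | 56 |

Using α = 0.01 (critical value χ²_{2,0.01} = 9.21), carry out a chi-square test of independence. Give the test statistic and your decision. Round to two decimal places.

Row totals: 373, 345. Column totals: 253, 302, 163. Grand total N = 718.
Expected counts (row total × column total / N):
  Forward, Knee: 373×253/718 = 131.433
  Forward, Ankle: 373×302/718 = 156.889
  Forward, Other: 373×163/718 = 84.678
  Defender, Knee: 345×253/718 = 121.567
  Defender, Ankle: 345×302/718 = 145.111
  Defender, Other: 345×163/718 = 78.322
Contributions (O − E)²/E:
  (44 − 131.433)²/131.433 = 58.1629
  (222 − 156.889)²/156.889 = 27.0219
  (107 − 84.678)²/84.678 = 5.8843
  (209 − 121.567)²/121.567 = 62.8833
  (80 − 145.111)²/145.111 = 29.2152
  (56 − 78.322)²/78.322 = 6.3618
χ² = 58.1629 + 27.0219 + 5.8843 + 62.8833 + 29.2152 + 6.3618 = 189.53
df = (2−1)(3−1) = 2. Since 189.53 > 9.21, reject the null hypothesis of independence at α = 0.01.

189.53; reject H₀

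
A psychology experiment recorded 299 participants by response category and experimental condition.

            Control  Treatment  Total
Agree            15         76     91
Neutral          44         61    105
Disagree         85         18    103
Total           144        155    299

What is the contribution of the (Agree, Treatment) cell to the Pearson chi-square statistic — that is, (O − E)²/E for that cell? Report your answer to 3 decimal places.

17.614

Row total (Agree) = 91; column total (Treatment) = 155; N = 299.
Expected count E = 91 × 155 / 299 = 47.1739.
Contribution = (O − E)²/E = (76 − 47.1739)² / 47.1739 = 17.614.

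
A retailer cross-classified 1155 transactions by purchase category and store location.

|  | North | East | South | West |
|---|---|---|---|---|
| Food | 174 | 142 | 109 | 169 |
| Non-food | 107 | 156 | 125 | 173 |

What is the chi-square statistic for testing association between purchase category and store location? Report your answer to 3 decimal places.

Row totals: 594, 561. Column totals: 281, 298, 234, 342. Grand total N = 1155.
Expected counts (row total × column total / N):
  Food, North: 594×281/1155 = 144.51429
  Food, East: 594×298/1155 = 153.25714
  Food, South: 594×234/1155 = 120.34286
  Food, West: 594×342/1155 = 175.88571
  Non-food, North: 561×281/1155 = 136.48571
  Non-food, East: 561×298/1155 = 144.74286
  Non-food, South: 561×234/1155 = 113.65714
  Non-food, West: 561×342/1155 = 166.11429
Contributions (O − E)²/E:
  (174 − 144.51429)²/144.51429 = 6.0161
  (142 − 153.25714)²/153.25714 = 0.8269
  (109 − 120.34286)²/120.34286 = 1.0691
  (169 − 175.88571)²/175.88571 = 0.2696
  (107 − 136.48571)²/136.48571 = 6.3699
  (156 − 144.74286)²/144.74286 = 0.8755
  (125 − 113.65714)²/113.65714 = 1.1320
  (173 − 166.11429)²/166.11429 = 0.2854
χ² = 6.0161 + 0.8269 + 1.0691 + 0.2696 + 6.3699 + 0.8755 + 1.1320 + 0.2854 = 16.845

16.845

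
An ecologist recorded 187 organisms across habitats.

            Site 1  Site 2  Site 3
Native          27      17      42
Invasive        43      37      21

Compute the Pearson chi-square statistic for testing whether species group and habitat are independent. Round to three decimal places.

16.971

Row totals: 86, 101. Column totals: 70, 54, 63. Grand total N = 187.
Expected counts (row total × column total / N):
  Native, Site 1: 86×70/187 = 32.192513
  Native, Site 2: 86×54/187 = 24.834225
  Native, Site 3: 86×63/187 = 28.973262
  Invasive, Site 1: 101×70/187 = 37.807487
  Invasive, Site 2: 101×54/187 = 29.165775
  Invasive, Site 3: 101×63/187 = 34.026738
Contributions (O − E)²/E:
  (27 − 32.192513)²/32.192513 = 0.8375
  (17 − 24.834225)²/24.834225 = 2.4714
  (42 − 28.973262)²/28.973262 = 5.8570
  (43 − 37.807487)²/37.807487 = 0.7131
  (37 − 29.165775)²/29.165775 = 2.1044
  (21 − 34.026738)²/34.026738 = 4.9871
χ² = 0.8375 + 2.4714 + 5.8570 + 0.7131 + 2.1044 + 4.9871 = 16.971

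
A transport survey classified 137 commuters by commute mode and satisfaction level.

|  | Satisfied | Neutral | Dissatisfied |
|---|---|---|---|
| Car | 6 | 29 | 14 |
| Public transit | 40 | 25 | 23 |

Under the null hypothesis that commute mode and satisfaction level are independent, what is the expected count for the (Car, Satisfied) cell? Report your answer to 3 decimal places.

16.453

Row total (Car) = 49; column total (Satisfied) = 46; grand total N = 137.
Expected count = (row total × column total) / N = 49 × 46 / 137 = 16.453.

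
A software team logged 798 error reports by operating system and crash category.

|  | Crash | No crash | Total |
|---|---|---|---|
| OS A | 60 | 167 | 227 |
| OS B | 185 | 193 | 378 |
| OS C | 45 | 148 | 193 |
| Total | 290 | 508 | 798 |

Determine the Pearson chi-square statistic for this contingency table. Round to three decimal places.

49.732

Grand total N = 798.
Expected counts (row total × column total / N):
  OS A, Crash: 227×290/798 = 82.4937
  OS A, No crash: 227×508/798 = 144.5063
  OS B, Crash: 378×290/798 = 137.3684
  OS B, No crash: 378×508/798 = 240.6316
  OS C, Crash: 193×290/798 = 70.1378
  OS C, No crash: 193×508/798 = 122.8622
Contributions (O − E)²/E:
  (60 − 82.4937)²/82.4937 = 6.1334
  (167 − 144.5063)²/144.5063 = 3.5013
  (185 − 137.3684)²/137.3684 = 16.5159
  (193 − 240.6316)²/240.6316 = 9.4284
  (45 − 70.1378)²/70.1378 = 9.0095
  (148 − 122.8622)²/122.8622 = 5.1432
χ² = 6.1334 + 3.5013 + 16.5159 + 9.4284 + 9.0095 + 5.1432 = 49.732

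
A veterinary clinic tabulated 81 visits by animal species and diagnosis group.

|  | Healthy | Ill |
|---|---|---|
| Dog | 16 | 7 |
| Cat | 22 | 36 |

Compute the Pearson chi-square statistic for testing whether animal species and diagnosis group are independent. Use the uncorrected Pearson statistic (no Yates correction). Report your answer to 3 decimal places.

6.618

Row totals: 23, 58. Column totals: 38, 43. Grand total N = 81.
Expected counts (row total × column total / N):
  Dog, Healthy: 23×38/81 = 10.7901
  Dog, Ill: 23×43/81 = 12.2099
  Cat, Healthy: 58×38/81 = 27.2099
  Cat, Ill: 58×43/81 = 30.7901
Contributions (O − E)²/E:
  (16 − 10.7901)²/10.7901 = 2.5156
  (7 − 12.2099)²/12.2099 = 2.2230
  (22 − 27.2099)²/27.2099 = 0.9975
  (36 − 30.7901)²/30.7901 = 0.8816
χ² = 2.5156 + 2.2230 + 0.9975 + 0.8816 = 6.618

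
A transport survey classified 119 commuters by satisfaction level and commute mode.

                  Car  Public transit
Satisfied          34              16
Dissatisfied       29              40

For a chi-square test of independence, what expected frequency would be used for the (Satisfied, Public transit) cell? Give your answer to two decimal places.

23.53

Row total (Satisfied) = 50; column total (Public transit) = 56; grand total N = 119.
Expected count = (row total × column total) / N = 50 × 56 / 119 = 23.53.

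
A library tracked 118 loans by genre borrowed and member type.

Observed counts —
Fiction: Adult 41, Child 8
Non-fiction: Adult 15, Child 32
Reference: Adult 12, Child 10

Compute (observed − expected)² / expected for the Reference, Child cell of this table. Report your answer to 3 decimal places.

0.049

Row total (Reference) = 22; column total (Child) = 50; N = 118.
Expected count E = 22 × 50 / 118 = 9.322034.
Contribution = (O − E)²/E = (10 − 9.322034)² / 9.322034 = 0.049.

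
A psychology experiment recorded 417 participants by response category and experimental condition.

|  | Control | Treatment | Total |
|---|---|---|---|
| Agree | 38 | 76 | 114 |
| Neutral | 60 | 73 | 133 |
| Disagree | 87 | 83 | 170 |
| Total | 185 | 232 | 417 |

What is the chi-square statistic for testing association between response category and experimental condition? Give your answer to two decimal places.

Grand total N = 417.
Expected counts (row total × column total / N):
  Agree, Control: 114×185/417 = 50.576
  Agree, Treatment: 114×232/417 = 63.424
  Neutral, Control: 133×185/417 = 59.005
  Neutral, Treatment: 133×232/417 = 73.995
  Disagree, Control: 170×185/417 = 75.420
  Disagree, Treatment: 170×232/417 = 94.580
Contributions (O − E)²/E:
  (38 − 50.576)²/50.576 = 3.1271
  (76 − 63.424)²/63.424 = 2.4936
  (60 − 59.005)²/59.005 = 0.0168
  (73 − 73.995)²/73.995 = 0.0134
  (87 − 75.420)²/75.420 = 1.7780
  (83 − 94.580)²/94.580 = 1.4178
χ² = 3.1271 + 2.4936 + 0.0168 + 0.0134 + 1.7780 + 1.4178 = 8.85

8.85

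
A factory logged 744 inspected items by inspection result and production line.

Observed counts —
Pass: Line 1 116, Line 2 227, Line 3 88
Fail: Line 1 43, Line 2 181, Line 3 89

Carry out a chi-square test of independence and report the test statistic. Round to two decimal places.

Row totals: 431, 313. Column totals: 159, 408, 177. Grand total N = 744.
Expected counts (row total × column total / N):
  Pass, Line 1: 431×159/744 = 92.109
  Pass, Line 2: 431×408/744 = 236.355
  Pass, Line 3: 431×177/744 = 102.536
  Fail, Line 1: 313×159/744 = 66.891
  Fail, Line 2: 313×408/744 = 171.645
  Fail, Line 3: 313×177/744 = 74.464
Contributions (O − E)²/E:
  (116 − 92.109)²/92.109 = 6.1968
  (227 − 236.355)²/236.355 = 0.3703
  (88 − 102.536)²/102.536 = 2.0607
  (43 − 66.891)²/66.891 = 8.5330
  (181 − 171.645)²/171.645 = 0.5099
  (89 − 74.464)²/74.464 = 2.8375
χ² = 6.1968 + 0.3703 + 2.0607 + 8.5330 + 0.5099 + 2.8375 = 20.51

20.51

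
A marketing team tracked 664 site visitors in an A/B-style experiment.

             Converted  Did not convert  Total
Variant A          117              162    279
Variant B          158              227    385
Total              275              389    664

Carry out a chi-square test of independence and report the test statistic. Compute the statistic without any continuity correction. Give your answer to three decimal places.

Grand total N = 664.
Expected counts (row total × column total / N):
  Variant A, Converted: 279×275/664 = 115.5497
  Variant A, Did not convert: 279×389/664 = 163.4503
  Variant B, Converted: 385×275/664 = 159.4503
  Variant B, Did not convert: 385×389/664 = 225.5497
Contributions (O − E)²/E:
  (117 − 115.5497)²/115.5497 = 0.0182
  (162 − 163.4503)²/163.4503 = 0.0129
  (158 − 159.4503)²/159.4503 = 0.0132
  (227 − 225.5497)²/225.5497 = 0.0093
χ² = 0.0182 + 0.0129 + 0.0132 + 0.0093 = 0.054

0.054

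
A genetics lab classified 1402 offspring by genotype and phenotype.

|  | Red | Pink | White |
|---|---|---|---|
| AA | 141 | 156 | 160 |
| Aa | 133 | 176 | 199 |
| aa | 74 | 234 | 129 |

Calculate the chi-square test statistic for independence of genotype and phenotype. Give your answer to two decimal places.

51.65

Row totals: 457, 508, 437. Column totals: 348, 566, 488. Grand total N = 1402.
Expected counts (row total × column total / N):
  AA, Red: 457×348/1402 = 113.435
  AA, Pink: 457×566/1402 = 184.495
  AA, White: 457×488/1402 = 159.070
  Aa, Red: 508×348/1402 = 126.094
  Aa, Pink: 508×566/1402 = 205.084
  Aa, White: 508×488/1402 = 176.822
  aa, Red: 437×348/1402 = 108.471
  aa, Pink: 437×566/1402 = 176.421
  aa, White: 437×488/1402 = 152.108
Contributions (O − E)²/E:
  (141 − 113.435)²/113.435 = 6.6984
  (156 − 184.495)²/184.495 = 4.4010
  (160 − 159.070)²/159.070 = 0.0054
  (133 − 126.094)²/126.094 = 0.3782
  (176 − 205.084)²/205.084 = 4.1245
  (199 − 176.822)²/176.822 = 2.7817
  (74 − 108.471)²/108.471 = 10.9545
  (234 − 176.421)²/176.421 = 18.7922
  (129 − 152.108)²/152.108 = 3.5105
χ² = 6.6984 + 4.4010 + 0.0054 + 0.3782 + 4.1245 + 2.7817 + 10.9545 + 18.7922 + 3.5105 = 51.65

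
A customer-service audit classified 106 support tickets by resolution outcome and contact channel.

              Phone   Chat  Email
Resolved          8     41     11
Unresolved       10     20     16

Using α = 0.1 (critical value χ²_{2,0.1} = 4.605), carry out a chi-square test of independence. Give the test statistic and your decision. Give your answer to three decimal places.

6.645; reject H₀

Row totals: 60, 46. Column totals: 18, 61, 27. Grand total N = 106.
Expected counts (row total × column total / N):
  Resolved, Phone: 60×18/106 = 10.1887
  Resolved, Chat: 60×61/106 = 34.5283
  Resolved, Email: 60×27/106 = 15.2830
  Unresolved, Phone: 46×18/106 = 7.8113
  Unresolved, Chat: 46×61/106 = 26.4717
  Unresolved, Email: 46×27/106 = 11.7170
Contributions (O − E)²/E:
  (8 − 10.1887)²/10.1887 = 0.4702
  (41 − 34.5283)²/34.5283 = 1.2130
  (11 − 15.2830)²/15.2830 = 1.2003
  (10 − 7.8113)²/7.8113 = 0.6133
  (20 − 26.4717)²/26.4717 = 1.5822
  (16 − 11.7170)²/11.7170 = 1.5656
χ² = 0.4702 + 1.2130 + 1.2003 + 0.6133 + 1.5822 + 1.5656 = 6.645
df = (2−1)(3−1) = 2. Since 6.645 > 4.605, reject the null hypothesis of independence at α = 0.1.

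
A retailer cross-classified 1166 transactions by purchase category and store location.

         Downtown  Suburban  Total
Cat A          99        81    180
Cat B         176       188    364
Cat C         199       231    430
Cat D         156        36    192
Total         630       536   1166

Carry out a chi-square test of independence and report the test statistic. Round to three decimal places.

Grand total N = 1166.
Expected counts (row total × column total / N):
  Cat A, Downtown: 180×630/1166 = 97.2556
  Cat A, Suburban: 180×536/1166 = 82.7444
  Cat B, Downtown: 364×630/1166 = 196.6724
  Cat B, Suburban: 364×536/1166 = 167.3276
  Cat C, Downtown: 430×630/1166 = 232.3328
  Cat C, Suburban: 430×536/1166 = 197.6672
  Cat D, Downtown: 192×630/1166 = 103.7393
  Cat D, Suburban: 192×536/1166 = 88.2607
Contributions (O − E)²/E:
  (99 − 97.2556)²/97.2556 = 0.0313
  (81 − 82.7444)²/82.7444 = 0.0368
  (176 − 196.6724)²/196.6724 = 2.1729
  (188 − 167.3276)²/167.3276 = 2.5540
  (199 − 232.3328)²/232.3328 = 4.7823
  (231 − 197.6672)²/197.6672 = 5.6209
  (156 − 103.7393)²/103.7393 = 26.3273
  (36 − 88.2607)²/88.2607 = 30.9445
χ² = 0.0313 + 0.0368 + 2.1729 + 2.5540 + 4.7823 + 5.6209 + 26.3273 + 30.9445 = 72.470

72.470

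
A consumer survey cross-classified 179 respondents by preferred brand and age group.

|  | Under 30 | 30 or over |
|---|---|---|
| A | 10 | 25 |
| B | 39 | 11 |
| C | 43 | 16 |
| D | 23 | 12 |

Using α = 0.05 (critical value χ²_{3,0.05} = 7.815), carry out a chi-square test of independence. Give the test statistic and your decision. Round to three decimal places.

25.457; reject H₀

Row totals: 35, 50, 59, 35. Column totals: 115, 64. Grand total N = 179.
Expected counts (row total × column total / N):
  A, Under 30: 35×115/179 = 22.4860
  A, 30 or over: 35×64/179 = 12.5140
  B, Under 30: 50×115/179 = 32.1229
  B, 30 or over: 50×64/179 = 17.8771
  C, Under 30: 59×115/179 = 37.9050
  C, 30 or over: 59×64/179 = 21.0950
  D, Under 30: 35×115/179 = 22.4860
  D, 30 or over: 35×64/179 = 12.5140
Contributions (O − E)²/E:
  (10 − 22.4860)²/22.4860 = 6.9332
  (25 − 12.5140)²/12.5140 = 12.4581
  (39 − 32.1229)²/32.1229 = 1.4723
  (11 − 17.8771)²/17.8771 = 2.6455
  (43 − 37.9050)²/37.9050 = 0.6848
  (16 − 21.0950)²/21.0950 = 1.2306
  (23 − 22.4860)²/22.4860 = 0.0117
  (12 − 12.5140)²/12.5140 = 0.0211
χ² = 6.9332 + 12.4581 + 1.4723 + 2.6455 + 0.6848 + 1.2306 + 0.0117 + 0.0211 = 25.457
df = (4−1)(2−1) = 3. Since 25.457 > 7.815, reject the null hypothesis of independence at α = 0.05.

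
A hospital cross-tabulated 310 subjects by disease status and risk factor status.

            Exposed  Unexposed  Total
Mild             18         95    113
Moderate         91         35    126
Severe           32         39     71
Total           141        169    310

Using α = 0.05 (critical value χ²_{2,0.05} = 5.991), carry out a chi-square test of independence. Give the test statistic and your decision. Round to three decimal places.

Grand total N = 310.
Expected counts (row total × column total / N):
  Mild, Exposed: 113×141/310 = 51.3968
  Mild, Unexposed: 113×169/310 = 61.6032
  Moderate, Exposed: 126×141/310 = 57.3097
  Moderate, Unexposed: 126×169/310 = 68.6903
  Severe, Exposed: 71×141/310 = 32.2935
  Severe, Unexposed: 71×169/310 = 38.7065
Contributions (O − E)²/E:
  (18 − 51.3968)²/51.3968 = 21.7007
  (95 − 61.6032)²/61.6032 = 18.1053
  (91 − 57.3097)²/57.3097 = 19.8053
  (35 − 68.6903)²/68.6903 = 16.5240
  (32 − 32.2935)²/32.2935 = 0.0027
  (39 − 38.7065)²/38.7065 = 0.0022
χ² = 21.7007 + 18.1053 + 19.8053 + 16.5240 + 0.0027 + 0.0022 = 76.140
df = (3−1)(2−1) = 2. Since 76.140 > 5.991, reject the null hypothesis of independence at α = 0.05.

76.140; reject H₀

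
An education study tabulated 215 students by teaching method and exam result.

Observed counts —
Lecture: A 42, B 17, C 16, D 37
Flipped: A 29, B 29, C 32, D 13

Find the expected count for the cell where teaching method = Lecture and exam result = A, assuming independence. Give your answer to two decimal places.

Row total (Lecture) = 112; column total (A) = 71; grand total N = 215.
Expected count = (row total × column total) / N = 112 × 71 / 215 = 36.99.

36.99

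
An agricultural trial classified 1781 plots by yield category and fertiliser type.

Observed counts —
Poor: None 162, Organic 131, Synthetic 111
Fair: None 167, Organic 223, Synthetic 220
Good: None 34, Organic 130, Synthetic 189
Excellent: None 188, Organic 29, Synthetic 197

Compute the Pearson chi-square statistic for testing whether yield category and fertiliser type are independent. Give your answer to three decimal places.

224.097

Row totals: 404, 610, 353, 414. Column totals: 551, 513, 717. Grand total N = 1781.
Expected counts (row total × column total / N):
  Poor, None: 404×551/1781 = 124.9882
  Poor, Organic: 404×513/1781 = 116.3683
  Poor, Synthetic: 404×717/1781 = 162.6435
  Fair, None: 610×551/1781 = 188.7198
  Fair, Organic: 610×513/1781 = 175.7047
  Fair, Synthetic: 610×717/1781 = 245.5755
  Good, None: 353×551/1781 = 109.2100
  Good, Organic: 353×513/1781 = 101.6783
  Good, Synthetic: 353×717/1781 = 142.1117
  Excellent, None: 414×551/1781 = 128.0820
  Excellent, Organic: 414×513/1781 = 119.2487
  Excellent, Synthetic: 414×717/1781 = 166.6693
Contributions (O − E)²/E:
  (162 − 124.9882)²/124.9882 = 10.9600
  (131 − 116.3683)²/116.3683 = 1.8397
  (111 − 162.6435)²/162.6435 = 16.3981
  (167 − 188.7198)²/188.7198 = 2.4997
  (223 − 175.7047)²/175.7047 = 12.7307
  (220 − 245.5755)²/245.5755 = 2.6636
  (34 − 109.2100)²/109.2100 = 51.7951
  (130 − 101.6783)²/101.6783 = 7.8888
  (189 − 142.1117)²/142.1117 = 15.4703
  (188 − 128.0820)²/128.0820 = 28.0302
  (29 − 119.2487)²/119.2487 = 68.3012
  (197 − 166.6693)²/166.6693 = 5.5196
χ² = 10.9600 + 1.8397 + 16.3981 + 2.4997 + 12.7307 + 2.6636 + 51.7951 + 7.8888 + 15.4703 + 28.0302 + 68.3012 + 5.5196 = 224.097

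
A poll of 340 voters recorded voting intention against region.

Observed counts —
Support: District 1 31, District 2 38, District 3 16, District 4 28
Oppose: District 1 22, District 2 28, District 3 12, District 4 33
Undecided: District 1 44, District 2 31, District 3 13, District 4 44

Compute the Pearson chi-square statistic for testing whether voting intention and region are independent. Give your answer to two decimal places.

7.36

Row totals: 113, 95, 132. Column totals: 97, 97, 41, 105. Grand total N = 340.
Expected counts (row total × column total / N):
  Support, District 1: 113×97/340 = 32.238
  Support, District 2: 113×97/340 = 32.238
  Support, District 3: 113×41/340 = 13.626
  Support, District 4: 113×105/340 = 34.897
  Oppose, District 1: 95×97/340 = 27.103
  Oppose, District 2: 95×97/340 = 27.103
  Oppose, District 3: 95×41/340 = 11.456
  Oppose, District 4: 95×105/340 = 29.338
  Undecided, District 1: 132×97/340 = 37.659
  Undecided, District 2: 132×97/340 = 37.659
  Undecided, District 3: 132×41/340 = 15.918
  Undecided, District 4: 132×105/340 = 40.765
Contributions (O − E)²/E:
  (31 − 32.238)²/32.238 = 0.0475
  (38 − 32.238)²/32.238 = 1.0299
  (16 − 13.626)²/13.626 = 0.4136
  (28 − 34.897)²/34.897 = 1.3631
  (22 − 27.103)²/27.103 = 0.9608
  (28 − 27.103)²/27.103 = 0.0297
  (12 − 11.456)²/11.456 = 0.0258
  (33 − 29.338)²/29.338 = 0.4571
  (44 − 37.659)²/37.659 = 1.0677
  (31 − 37.659)²/37.659 = 1.1775
  (13 − 15.918)²/15.918 = 0.5349
  (44 − 40.765)²/40.765 = 0.2567
χ² = 0.0475 + 1.0299 + 0.4136 + 1.3631 + 0.9608 + 0.0297 + 0.0258 + 0.4571 + 1.0677 + 1.1775 + 0.5349 + 0.2567 = 7.36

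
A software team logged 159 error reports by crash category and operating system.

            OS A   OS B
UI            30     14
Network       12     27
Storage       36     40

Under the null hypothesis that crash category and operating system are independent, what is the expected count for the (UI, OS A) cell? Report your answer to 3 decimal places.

Row total (UI) = 44; column total (OS A) = 78; grand total N = 159.
Expected count = (row total × column total) / N = 44 × 78 / 159 = 21.585.

21.585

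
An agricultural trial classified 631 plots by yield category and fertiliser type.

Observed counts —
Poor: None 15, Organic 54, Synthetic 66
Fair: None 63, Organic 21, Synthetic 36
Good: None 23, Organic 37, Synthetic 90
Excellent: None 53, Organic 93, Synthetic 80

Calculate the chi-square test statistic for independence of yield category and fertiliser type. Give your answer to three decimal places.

91.290

Row totals: 135, 120, 150, 226. Column totals: 154, 205, 272. Grand total N = 631.
Expected counts (row total × column total / N):
  Poor, None: 135×154/631 = 32.94770
  Poor, Organic: 135×205/631 = 43.85895
  Poor, Synthetic: 135×272/631 = 58.19334
  Fair, None: 120×154/631 = 29.28685
  Fair, Organic: 120×205/631 = 38.98574
  Fair, Synthetic: 120×272/631 = 51.72742
  Good, None: 150×154/631 = 36.60856
  Good, Organic: 150×205/631 = 48.73217
  Good, Synthetic: 150×272/631 = 64.65927
  Excellent, None: 226×154/631 = 55.15689
  Excellent, Organic: 226×205/631 = 73.42314
  Excellent, Synthetic: 226×272/631 = 97.41997
Contributions (O − E)²/E:
  (15 − 32.94770)²/32.94770 = 9.7767
  (54 − 43.85895)²/43.85895 = 2.3448
  (66 − 58.19334)²/58.19334 = 1.0473
  (63 − 29.28685)²/29.28685 = 38.8084
  (21 − 38.98574)²/38.98574 = 8.2976
  (36 − 51.72742)²/51.72742 = 4.7818
  (23 − 36.60856)²/36.60856 = 5.0587
  (37 − 48.73217)²/48.73217 = 2.8245
  (90 − 64.65927)²/64.65927 = 9.9313
  (53 − 55.15689)²/55.15689 = 0.0843
  (93 − 73.42314)²/73.42314 = 5.2198
  (80 − 97.41997)²/97.41997 = 3.1149
χ² = 9.7767 + 2.3448 + 1.0473 + 38.8084 + 8.2976 + 4.7818 + 5.0587 + 2.8245 + 9.9313 + 0.0843 + 5.2198 + 3.1149 = 91.290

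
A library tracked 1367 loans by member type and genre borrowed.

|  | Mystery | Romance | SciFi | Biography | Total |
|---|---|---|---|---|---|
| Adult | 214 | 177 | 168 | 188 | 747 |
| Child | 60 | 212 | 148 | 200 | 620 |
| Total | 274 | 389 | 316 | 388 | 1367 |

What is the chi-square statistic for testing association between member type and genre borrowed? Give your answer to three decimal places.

Grand total N = 1367.
Expected counts (row total × column total / N):
  Adult, Mystery: 747×274/1367 = 149.7279
  Adult, Romance: 747×389/1367 = 212.5699
  Adult, SciFi: 747×316/1367 = 172.6789
  Adult, Biography: 747×388/1367 = 212.0234
  Child, Mystery: 620×274/1367 = 124.2721
  Child, Romance: 620×389/1367 = 176.4301
  Child, SciFi: 620×316/1367 = 143.3211
  Child, Biography: 620×388/1367 = 175.9766
Contributions (O − E)²/E:
  (214 − 149.7279)²/149.7279 = 27.5894
  (177 − 212.5699)²/212.5699 = 5.9520
  (168 − 172.6789)²/172.6789 = 0.1268
  (188 − 212.0234)²/212.0234 = 2.7220
  (60 − 124.2721)²/124.2721 = 33.2408
  (212 − 176.4301)²/176.4301 = 7.1712
  (148 − 143.3211)²/143.3211 = 0.1527
  (200 − 175.9766)²/175.9766 = 3.2795
χ² = 27.5894 + 5.9520 + 0.1268 + 2.7220 + 33.2408 + 7.1712 + 0.1527 + 3.2795 = 80.234

80.234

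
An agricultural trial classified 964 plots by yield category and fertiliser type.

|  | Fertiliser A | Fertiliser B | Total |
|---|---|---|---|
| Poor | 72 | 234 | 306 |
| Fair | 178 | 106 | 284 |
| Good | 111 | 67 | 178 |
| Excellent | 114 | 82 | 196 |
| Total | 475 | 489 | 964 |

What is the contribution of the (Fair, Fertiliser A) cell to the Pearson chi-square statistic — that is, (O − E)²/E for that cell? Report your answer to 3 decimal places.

10.353

Row total (Fair) = 284; column total (Fertiliser A) = 475; N = 964.
Expected count E = 284 × 475 / 964 = 139.9378.
Contribution = (O − E)²/E = (178 − 139.9378)² / 139.9378 = 10.353.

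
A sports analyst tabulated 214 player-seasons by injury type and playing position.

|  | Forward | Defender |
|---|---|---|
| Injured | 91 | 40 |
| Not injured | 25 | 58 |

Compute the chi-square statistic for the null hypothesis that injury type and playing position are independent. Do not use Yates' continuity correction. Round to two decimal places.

31.69

Row totals: 131, 83. Column totals: 116, 98. Grand total N = 214.
Expected counts (row total × column total / N):
  Injured, Forward: 131×116/214 = 71.009
  Injured, Defender: 131×98/214 = 59.991
  Not injured, Forward: 83×116/214 = 44.991
  Not injured, Defender: 83×98/214 = 38.009
Contributions (O − E)²/E:
  (91 − 71.009)²/71.009 = 5.6280
  (40 − 59.991)²/59.991 = 6.6617
  (25 − 44.991)²/44.991 = 8.8827
  (58 − 38.009)²/38.009 = 10.5144
χ² = 5.6280 + 6.6617 + 8.8827 + 10.5144 = 31.69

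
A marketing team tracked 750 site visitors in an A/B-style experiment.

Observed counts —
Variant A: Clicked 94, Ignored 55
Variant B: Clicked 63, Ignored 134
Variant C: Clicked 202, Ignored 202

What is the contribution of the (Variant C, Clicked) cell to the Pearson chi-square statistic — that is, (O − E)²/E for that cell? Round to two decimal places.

0.38

Row total (Variant C) = 404; column total (Clicked) = 359; N = 750.
Expected count E = 404 × 359 / 750 = 193.381.
Contribution = (O − E)²/E = (202 − 193.381)² / 193.381 = 0.38.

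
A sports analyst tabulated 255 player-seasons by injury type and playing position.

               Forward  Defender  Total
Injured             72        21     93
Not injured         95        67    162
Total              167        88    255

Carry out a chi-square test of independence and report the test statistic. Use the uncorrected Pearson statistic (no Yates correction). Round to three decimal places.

9.217

Grand total N = 255.
Expected counts (row total × column total / N):
  Injured, Forward: 93×167/255 = 60.9059
  Injured, Defender: 93×88/255 = 32.0941
  Not injured, Forward: 162×167/255 = 106.0941
  Not injured, Defender: 162×88/255 = 55.9059
Contributions (O − E)²/E:
  (72 − 60.9059)²/60.9059 = 2.0208
  (21 − 32.0941)²/32.0941 = 3.8349
  (95 − 106.0941)²/106.0941 = 1.1601
  (67 − 55.9059)²/55.9059 = 2.2015
χ² = 2.0208 + 3.8349 + 1.1601 + 2.2015 = 9.217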